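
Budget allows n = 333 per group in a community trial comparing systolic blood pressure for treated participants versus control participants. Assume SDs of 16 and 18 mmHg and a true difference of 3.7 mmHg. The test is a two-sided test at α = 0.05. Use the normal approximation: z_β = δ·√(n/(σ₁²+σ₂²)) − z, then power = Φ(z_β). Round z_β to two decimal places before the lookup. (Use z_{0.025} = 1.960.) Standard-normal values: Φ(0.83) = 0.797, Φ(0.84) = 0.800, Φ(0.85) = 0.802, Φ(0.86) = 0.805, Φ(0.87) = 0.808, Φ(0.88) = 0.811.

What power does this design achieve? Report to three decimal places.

z_β = δ·√(n/(σ₁²+σ₂²)) − z_{α/2}
    = 3.7 · √(333/580) − 1.960
    = 3.7 · 0.75772 − 1.960
    = 2.8036 − 1.960 = 0.8436 → 0.84
Power = Φ(0.84) = 0.800.

Power ≈ 0.800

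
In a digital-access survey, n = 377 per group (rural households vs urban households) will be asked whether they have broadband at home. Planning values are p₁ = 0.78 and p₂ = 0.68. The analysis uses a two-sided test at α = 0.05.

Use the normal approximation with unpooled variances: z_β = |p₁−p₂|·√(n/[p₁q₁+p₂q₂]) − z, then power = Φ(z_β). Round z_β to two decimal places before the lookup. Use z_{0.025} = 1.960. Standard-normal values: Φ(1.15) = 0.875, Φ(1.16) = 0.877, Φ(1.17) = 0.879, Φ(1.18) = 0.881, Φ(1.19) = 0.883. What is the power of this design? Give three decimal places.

Power ≈ 0.875

z_β = |p₁−p₂|·√(n/[p₁q₁+p₂q₂]) − z_{α/2}
    = 0.10 · √(377/0.3892) − 1.960
    = 0.10 · 31.1232 − 1.960
    = 3.1123 − 1.960 = 1.1523 → 1.15
Power = Φ(1.15) = 0.875.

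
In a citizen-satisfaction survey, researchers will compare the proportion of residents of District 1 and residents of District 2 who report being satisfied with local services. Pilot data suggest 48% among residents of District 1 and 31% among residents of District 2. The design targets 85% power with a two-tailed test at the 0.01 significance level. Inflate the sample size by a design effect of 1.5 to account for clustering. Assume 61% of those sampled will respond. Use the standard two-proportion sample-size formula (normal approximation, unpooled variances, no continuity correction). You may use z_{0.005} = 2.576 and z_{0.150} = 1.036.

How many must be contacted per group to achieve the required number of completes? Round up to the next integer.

n = 515 per group

n = (z_{α/2} + z_β)² · [p₁(1−p₁) + p₂(1−p₂)] / (p₁ − p₂)²
  = (2.576 + 1.036)² · (0.48·0.52 + 0.31·0.69) / (0.17)²
  = (3.612)² · (0.2496 + 0.2139) / 0.0289
  = 13.0465 · 0.4635 / 0.0289
  = 209.24
Design effect: 1.5 × 209.24 = 313.86.
Adjust for 61% response: 313.86 / 0.61 = 514.53.
Round up → n = 515 per group.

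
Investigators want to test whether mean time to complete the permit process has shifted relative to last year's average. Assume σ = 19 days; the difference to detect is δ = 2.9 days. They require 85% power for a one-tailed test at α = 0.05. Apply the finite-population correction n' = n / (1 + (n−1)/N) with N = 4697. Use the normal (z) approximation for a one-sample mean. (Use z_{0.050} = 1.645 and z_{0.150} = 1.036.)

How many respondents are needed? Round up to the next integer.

n = 290

n = (z_α + z_β)² · σ² / δ²
  = (1.645 + 1.036)² · 19² / 2.9²
  = 7.1878 · 361 / 8.41
  = 308.54
Finite-population correction (N = 4697): 308.54 / (1 + (308.54 − 1)/4697) = 289.58.
Round up → n = 290.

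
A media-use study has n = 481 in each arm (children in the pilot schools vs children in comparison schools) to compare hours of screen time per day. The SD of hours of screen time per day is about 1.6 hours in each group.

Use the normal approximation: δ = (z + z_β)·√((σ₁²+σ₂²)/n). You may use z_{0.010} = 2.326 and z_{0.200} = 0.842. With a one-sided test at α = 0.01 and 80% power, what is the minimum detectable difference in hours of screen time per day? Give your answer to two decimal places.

Minimum detectable difference ≈ 0.33 hours

δ = (z_α + z_β) · √((σ₁²+σ₂²)/n)
  = (2.326 + 0.842) · √(5.12/481)
  = 3.168 · √0.01064
  = 3.168 · 0.1032
  = 0.3268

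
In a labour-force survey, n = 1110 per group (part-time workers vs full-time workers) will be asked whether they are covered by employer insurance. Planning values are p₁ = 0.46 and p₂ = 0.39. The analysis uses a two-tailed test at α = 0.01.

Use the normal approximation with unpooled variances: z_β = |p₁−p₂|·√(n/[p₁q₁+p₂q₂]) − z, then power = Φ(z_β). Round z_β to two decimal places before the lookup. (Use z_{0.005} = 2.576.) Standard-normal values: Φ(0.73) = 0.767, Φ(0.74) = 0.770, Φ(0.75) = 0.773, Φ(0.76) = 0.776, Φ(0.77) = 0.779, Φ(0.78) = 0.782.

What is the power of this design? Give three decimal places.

z_β = |p₁−p₂|·√(n/[p₁q₁+p₂q₂]) − z_{α/2}
    = 0.07 · √(1110/0.4863) − 2.576
    = 0.07 · 47.7760 − 2.576
    = 3.3443 − 2.576 = 0.7683 → 0.77
Power = Φ(0.77) = 0.779.

Power ≈ 0.779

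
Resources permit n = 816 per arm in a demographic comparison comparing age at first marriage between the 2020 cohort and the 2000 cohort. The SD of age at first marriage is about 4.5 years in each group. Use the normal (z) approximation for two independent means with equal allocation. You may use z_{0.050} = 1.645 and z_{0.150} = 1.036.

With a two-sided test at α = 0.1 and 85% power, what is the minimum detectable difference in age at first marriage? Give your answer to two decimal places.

δ = (z_{α/2} + z_β) · √((σ₁²+σ₂²)/n)
  = (1.645 + 1.036) · √(40.5/816)
  = 2.681 · √0.04963
  = 2.681 · 0.2228
  = 0.5973

Minimum detectable difference ≈ 0.60 years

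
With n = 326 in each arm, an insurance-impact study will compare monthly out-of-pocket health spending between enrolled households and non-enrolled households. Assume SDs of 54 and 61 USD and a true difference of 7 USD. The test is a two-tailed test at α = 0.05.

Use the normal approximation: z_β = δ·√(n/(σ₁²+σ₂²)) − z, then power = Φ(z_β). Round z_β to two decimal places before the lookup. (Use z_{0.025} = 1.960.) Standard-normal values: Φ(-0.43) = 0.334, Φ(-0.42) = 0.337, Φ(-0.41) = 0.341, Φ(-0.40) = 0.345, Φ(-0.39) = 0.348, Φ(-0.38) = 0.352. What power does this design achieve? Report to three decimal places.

z_β = δ·√(n/(σ₁²+σ₂²)) − z_{α/2}
    = 7 · √(326/6637) − 1.960
    = 7 · 0.22163 − 1.960
    = 1.5514 − 1.960 = -0.4086 → -0.41
Power = Φ(-0.41) = 0.341.

Power ≈ 0.341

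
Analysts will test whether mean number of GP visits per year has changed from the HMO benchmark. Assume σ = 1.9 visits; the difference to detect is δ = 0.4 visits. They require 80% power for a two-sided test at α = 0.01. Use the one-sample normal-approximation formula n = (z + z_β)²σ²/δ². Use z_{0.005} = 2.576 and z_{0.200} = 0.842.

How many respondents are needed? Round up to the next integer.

n = 264

n = (z_{α/2} + z_β)² · σ² / δ²
  = (2.576 + 0.842)² · 1.9² / 0.4²
  = 11.6827 · 3.61 / 0.16
  = 263.59
Round up → n = 264.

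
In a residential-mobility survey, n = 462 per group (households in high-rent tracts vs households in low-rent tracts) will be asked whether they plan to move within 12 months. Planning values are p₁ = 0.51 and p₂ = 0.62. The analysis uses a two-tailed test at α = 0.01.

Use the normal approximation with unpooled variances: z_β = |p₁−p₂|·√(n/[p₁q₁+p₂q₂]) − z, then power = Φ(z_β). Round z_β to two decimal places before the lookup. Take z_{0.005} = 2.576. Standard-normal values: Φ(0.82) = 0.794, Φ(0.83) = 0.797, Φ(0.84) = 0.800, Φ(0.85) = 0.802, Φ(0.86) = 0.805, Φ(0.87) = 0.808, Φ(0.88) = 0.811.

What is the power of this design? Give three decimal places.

z_β = |p₁−p₂|·√(n/[p₁q₁+p₂q₂]) − z_{α/2}
    = 0.11 · √(462/0.4855) − 2.576
    = 0.11 · 30.8480 − 2.576
    = 3.3933 − 2.576 = 0.8173 → 0.82
Power = Φ(0.82) = 0.794.

Power ≈ 0.794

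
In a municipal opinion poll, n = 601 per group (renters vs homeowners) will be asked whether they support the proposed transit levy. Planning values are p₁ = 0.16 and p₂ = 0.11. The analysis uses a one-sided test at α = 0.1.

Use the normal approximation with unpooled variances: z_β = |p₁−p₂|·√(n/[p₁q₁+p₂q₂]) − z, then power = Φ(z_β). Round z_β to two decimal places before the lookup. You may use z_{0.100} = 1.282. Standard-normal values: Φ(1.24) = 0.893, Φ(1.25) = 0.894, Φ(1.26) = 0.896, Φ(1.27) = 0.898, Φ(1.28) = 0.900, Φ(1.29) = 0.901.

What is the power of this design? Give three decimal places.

z_β = |p₁−p₂|·√(n/[p₁q₁+p₂q₂]) − z_α
    = 0.05 · √(601/0.2323) − 1.282
    = 0.05 · 50.8642 − 1.282
    = 2.5432 − 1.282 = 1.2612 → 1.26
Power = Φ(1.26) = 0.896.

Power ≈ 0.896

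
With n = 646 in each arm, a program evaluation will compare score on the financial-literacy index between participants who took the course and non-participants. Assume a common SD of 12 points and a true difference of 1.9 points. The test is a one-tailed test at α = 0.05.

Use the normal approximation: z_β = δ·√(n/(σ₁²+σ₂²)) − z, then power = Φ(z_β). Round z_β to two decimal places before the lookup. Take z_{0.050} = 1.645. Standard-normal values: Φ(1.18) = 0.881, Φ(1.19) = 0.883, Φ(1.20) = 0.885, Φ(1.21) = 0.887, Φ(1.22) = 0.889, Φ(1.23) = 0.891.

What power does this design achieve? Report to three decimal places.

z_β = δ·√(n/(σ₁²+σ₂²)) − z_α
    = 1.9 · √(646/288) − 1.645
    = 1.9 · 1.49768 − 1.645
    = 2.8456 − 1.645 = 1.2006 → 1.20
Power = Φ(1.20) = 0.885.

Power ≈ 0.885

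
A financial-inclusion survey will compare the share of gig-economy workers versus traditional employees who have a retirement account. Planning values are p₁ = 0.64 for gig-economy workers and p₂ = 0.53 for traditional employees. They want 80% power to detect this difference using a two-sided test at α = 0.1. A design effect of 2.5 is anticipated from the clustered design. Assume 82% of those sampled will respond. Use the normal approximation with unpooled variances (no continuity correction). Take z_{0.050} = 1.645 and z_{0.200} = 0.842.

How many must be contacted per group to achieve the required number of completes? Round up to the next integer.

n = (z_{α/2} + z_β)² · [p₁(1−p₁) + p₂(1−p₂)] / (p₁ − p₂)²
  = (1.645 + 0.842)² · (0.64·0.36 + 0.53·0.47) / (0.11)²
  = (2.487)² · (0.2304 + 0.2491) / 0.0121
  = 6.1852 · 0.4795 / 0.0121
  = 245.11
Design effect: 2.5 × 245.11 = 612.77.
Adjust for 82% response: 612.77 / 0.82 = 747.28.
Round up → n = 748 per group.

n = 748 per group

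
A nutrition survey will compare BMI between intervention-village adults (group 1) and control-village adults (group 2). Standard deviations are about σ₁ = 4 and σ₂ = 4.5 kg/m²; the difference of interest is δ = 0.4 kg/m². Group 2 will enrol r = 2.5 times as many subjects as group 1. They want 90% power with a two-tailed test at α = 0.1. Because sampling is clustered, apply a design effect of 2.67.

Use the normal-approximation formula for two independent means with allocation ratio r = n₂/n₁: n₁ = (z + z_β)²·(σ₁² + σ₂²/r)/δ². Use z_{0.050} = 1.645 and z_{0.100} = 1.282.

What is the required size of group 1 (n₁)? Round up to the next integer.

n₁ = 3446

n₁ = (z_{α/2} + z_β)² · (σ₁² + σ₂²/r) / δ²
   = (1.645 + 1.282)² · (4² + 4.5²/2.5) / 0.4²
   = 8.5673 · (16 + 8.1) / 0.16
   = 8.5673 · 24.1 / 0.16
   = 1290.45
Design effect: 2.67 × 1290.45 = 3445.51.
Round up → n₁ = 3446; n₂ = r·n₁ = 2.5 × 3446 = 8615.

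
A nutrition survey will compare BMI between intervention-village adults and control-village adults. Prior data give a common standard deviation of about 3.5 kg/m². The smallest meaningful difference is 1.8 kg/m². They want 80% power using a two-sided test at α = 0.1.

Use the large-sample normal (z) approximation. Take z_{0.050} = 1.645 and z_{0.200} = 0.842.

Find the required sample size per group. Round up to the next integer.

n = (z_{α/2} + z_β)² · (σ₁² + σ₂²) / δ²
  = (1.645 + 0.842)² · (2·3.5² = 24.5) / 1.8²
  = 6.1852 · 24.5 / 3.24
  = 46.77
Round up → n = 47 per group.

n = 47 per group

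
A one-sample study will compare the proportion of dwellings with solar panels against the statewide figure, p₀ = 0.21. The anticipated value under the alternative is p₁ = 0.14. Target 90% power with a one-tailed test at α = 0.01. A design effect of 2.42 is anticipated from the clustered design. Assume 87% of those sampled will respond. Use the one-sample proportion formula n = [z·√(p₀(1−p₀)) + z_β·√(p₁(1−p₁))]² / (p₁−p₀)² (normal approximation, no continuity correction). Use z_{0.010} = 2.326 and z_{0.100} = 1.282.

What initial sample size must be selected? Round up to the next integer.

n = 1101

n = [z_α·√(p₀q₀) + z_β·√(p₁q₁)]² / (p₁ − p₀)²
  = [2.326·√(0.21·0.79) + 1.282·√(0.14·0.86)]² / (-0.07)²
  = [2.326·0.4073 + 1.282·0.3470]² / 0.0049
  = [1.3922]² / 0.0049
  = 395.58
Design effect: 2.42 × 395.58 = 957.29.
Adjust for 87% response: 957.29 / 0.87 = 1100.34.
Round up → n = 1101.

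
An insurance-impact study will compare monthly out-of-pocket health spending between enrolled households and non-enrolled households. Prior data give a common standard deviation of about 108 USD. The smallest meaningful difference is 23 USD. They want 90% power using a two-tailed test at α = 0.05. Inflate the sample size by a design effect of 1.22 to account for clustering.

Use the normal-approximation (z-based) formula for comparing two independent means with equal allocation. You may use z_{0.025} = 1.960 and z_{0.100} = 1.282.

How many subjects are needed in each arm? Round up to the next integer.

n = (z_{α/2} + z_β)² · (σ₁² + σ₂²) / δ²
  = (1.960 + 1.282)² · (2·108² = 23328) / 23²
  = 10.5106 · 23328 / 529
  = 463.50
Design effect: 1.22 × 463.50 = 565.47.
Round up → n = 566 per group.

n = 566 per group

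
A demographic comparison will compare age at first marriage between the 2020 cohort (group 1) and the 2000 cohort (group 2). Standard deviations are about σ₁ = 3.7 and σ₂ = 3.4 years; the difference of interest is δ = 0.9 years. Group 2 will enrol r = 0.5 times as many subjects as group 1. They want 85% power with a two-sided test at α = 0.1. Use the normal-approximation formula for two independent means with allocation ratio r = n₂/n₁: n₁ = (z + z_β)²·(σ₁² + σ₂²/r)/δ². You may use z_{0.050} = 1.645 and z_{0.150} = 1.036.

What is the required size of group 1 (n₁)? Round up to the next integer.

n₁ = (z_{α/2} + z_β)² · (σ₁² + σ₂²/r) / δ²
   = (1.645 + 1.036)² · (3.7² + 3.4²/0.5) / 0.9²
   = 7.1878 · (13.69 + 23.12) / 0.81
   = 7.1878 · 36.81 / 0.81
   = 326.64
Round up → n₁ = 327; n₂ = r·n₁ = 0.5 × 327 = 164.

n₁ = 327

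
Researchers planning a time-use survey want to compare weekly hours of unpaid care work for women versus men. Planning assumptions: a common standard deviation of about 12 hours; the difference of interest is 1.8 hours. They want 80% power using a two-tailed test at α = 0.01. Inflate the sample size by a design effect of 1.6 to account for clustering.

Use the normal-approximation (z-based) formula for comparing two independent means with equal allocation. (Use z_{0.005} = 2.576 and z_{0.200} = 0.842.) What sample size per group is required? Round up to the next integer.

n = (z_{α/2} + z_β)² · (σ₁² + σ₂²) / δ²
  = (2.576 + 0.842)² · (2·12² = 288) / 1.8²
  = 11.6827 · 288 / 3.24
  = 1038.46
Design effect: 1.6 × 1038.46 = 1661.54.
Round up → n = 1662 per group.

n = 1662 per group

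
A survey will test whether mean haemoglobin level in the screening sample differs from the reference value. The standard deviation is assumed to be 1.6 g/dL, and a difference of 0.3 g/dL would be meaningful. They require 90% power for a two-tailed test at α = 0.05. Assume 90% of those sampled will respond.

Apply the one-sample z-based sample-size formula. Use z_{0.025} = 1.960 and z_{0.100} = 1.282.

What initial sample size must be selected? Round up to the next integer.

n = (z_{α/2} + z_β)² · σ² / δ²
  = (1.960 + 1.282)² · 1.6² / 0.3²
  = 10.5106 · 2.56 / 0.09
  = 298.97
Adjust for 90% response: 298.97 / 0.90 = 332.19.
Round up → n = 333.

n = 333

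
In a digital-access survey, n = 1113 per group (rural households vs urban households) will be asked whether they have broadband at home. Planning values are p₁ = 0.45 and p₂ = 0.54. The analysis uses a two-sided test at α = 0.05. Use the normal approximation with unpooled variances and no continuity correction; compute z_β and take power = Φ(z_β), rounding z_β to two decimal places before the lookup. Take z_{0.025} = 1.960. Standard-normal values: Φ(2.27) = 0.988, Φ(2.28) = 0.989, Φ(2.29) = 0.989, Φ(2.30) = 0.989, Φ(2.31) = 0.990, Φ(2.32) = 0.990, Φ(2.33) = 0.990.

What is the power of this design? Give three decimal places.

Power ≈ 0.989

z_β = |p₁−p₂|·√(n/[p₁q₁+p₂q₂]) − z_{α/2}
    = 0.09 · √(1113/0.4959) − 1.960
    = 0.09 · 47.3751 − 1.960
    = 4.2638 − 1.960 = 2.3038 → 2.30
Power = Φ(2.30) = 0.989.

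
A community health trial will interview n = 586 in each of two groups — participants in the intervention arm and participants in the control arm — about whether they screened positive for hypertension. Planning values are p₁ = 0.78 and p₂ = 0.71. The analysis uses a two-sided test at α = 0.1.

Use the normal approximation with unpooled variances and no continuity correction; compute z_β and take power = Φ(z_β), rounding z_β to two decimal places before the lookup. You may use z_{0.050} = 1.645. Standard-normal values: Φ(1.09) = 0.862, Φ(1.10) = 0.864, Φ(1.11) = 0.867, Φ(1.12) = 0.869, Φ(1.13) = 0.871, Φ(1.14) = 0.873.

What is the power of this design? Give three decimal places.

z_β = |p₁−p₂|·√(n/[p₁q₁+p₂q₂]) − z_{α/2}
    = 0.07 · √(586/0.3775) − 1.645
    = 0.07 · 39.3995 − 1.645
    = 2.7580 − 1.645 = 1.1130 → 1.11
Power = Φ(1.11) = 0.867.

Power ≈ 0.867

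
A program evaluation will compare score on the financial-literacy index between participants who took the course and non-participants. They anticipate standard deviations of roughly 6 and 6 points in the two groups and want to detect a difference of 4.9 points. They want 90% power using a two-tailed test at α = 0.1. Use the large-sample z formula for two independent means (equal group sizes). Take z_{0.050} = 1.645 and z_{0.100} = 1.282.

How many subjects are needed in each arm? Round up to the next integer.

n = 26 per group

n = (z_{α/2} + z_β)² · (σ₁² + σ₂²) / δ²
  = (1.645 + 1.282)² · (6² + 6² = 72) / 4.9²
  = 8.5673 · 72 / 24.01
  = 25.69
Round up → n = 26 per group.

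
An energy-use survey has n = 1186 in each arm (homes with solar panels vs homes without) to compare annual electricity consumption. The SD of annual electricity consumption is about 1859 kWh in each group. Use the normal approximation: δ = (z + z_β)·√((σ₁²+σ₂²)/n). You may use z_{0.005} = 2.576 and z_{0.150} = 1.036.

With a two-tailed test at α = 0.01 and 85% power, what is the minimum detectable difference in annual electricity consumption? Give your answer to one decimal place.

δ = (z_{α/2} + z_β) · √((σ₁²+σ₂²)/n)
  = (2.576 + 1.036) · √(6911762/1186)
  = 3.612 · √5827.8
  = 3.612 · 76.3400
  = 275.7400

Minimum detectable difference ≈ 275.7 kWh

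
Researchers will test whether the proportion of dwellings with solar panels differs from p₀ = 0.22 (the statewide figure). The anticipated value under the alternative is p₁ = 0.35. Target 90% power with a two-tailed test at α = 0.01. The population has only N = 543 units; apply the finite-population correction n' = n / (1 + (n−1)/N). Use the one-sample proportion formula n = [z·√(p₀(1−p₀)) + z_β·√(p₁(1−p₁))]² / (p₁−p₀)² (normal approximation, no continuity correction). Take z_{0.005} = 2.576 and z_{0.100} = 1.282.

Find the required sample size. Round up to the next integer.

n = [z_{α/2}·√(p₀q₀) + z_β·√(p₁q₁)]² / (p₁ − p₀)²
  = [2.576·√(0.22·0.78) + 1.282·√(0.35·0.65)]² / (0.13)²
  = [2.576·0.4142 + 1.282·0.4770]² / 0.0169
  = [1.6786]² / 0.0169
  = 166.72
Finite-population correction (N = 543): 166.72 / (1 + (166.72 − 1)/543) = 127.74.
Round up → n = 128.

n = 128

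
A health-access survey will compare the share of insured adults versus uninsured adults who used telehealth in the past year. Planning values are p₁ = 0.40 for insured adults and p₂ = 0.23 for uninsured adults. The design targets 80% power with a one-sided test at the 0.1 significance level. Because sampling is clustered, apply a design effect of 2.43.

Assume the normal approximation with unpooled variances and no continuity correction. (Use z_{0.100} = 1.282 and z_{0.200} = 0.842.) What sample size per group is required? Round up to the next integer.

n = 159 per group

n = (z_α + z_β)² · [p₁(1−p₁) + p₂(1−p₂)] / (p₁ − p₂)²
  = (1.282 + 0.842)² · (0.40·0.60 + 0.23·0.77) / (0.17)²
  = (2.124)² · (0.2400 + 0.1771) / 0.0289
  = 4.5114 · 0.4171 / 0.0289
  = 65.11
Design effect: 2.43 × 65.11 = 158.22.
Round up → n = 159 per group.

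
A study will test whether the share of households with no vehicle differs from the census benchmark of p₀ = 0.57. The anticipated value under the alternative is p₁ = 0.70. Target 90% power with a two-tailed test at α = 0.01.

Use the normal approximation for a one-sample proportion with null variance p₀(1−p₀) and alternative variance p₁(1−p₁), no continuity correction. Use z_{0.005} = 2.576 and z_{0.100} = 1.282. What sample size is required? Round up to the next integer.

n = [z_{α/2}·√(p₀q₀) + z_β·√(p₁q₁)]² / (p₁ − p₀)²
  = [2.576·√(0.57·0.43) + 1.282·√(0.70·0.30)]² / (0.13)²
  = [2.576·0.4951 + 1.282·0.4583]² / 0.0169
  = [1.8628]² / 0.0169
  = 205.33
Round up → n = 206.

n = 206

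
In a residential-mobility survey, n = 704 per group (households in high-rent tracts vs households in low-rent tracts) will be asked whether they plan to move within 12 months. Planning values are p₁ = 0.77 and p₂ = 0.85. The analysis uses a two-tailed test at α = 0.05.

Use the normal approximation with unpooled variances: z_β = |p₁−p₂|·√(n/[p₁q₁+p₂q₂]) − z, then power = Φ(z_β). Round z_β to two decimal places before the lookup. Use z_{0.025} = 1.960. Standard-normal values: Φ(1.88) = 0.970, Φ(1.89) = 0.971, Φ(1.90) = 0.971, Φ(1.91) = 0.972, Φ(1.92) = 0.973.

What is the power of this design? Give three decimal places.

z_β = |p₁−p₂|·√(n/[p₁q₁+p₂q₂]) − z_{α/2}
    = 0.08 · √(704/0.3046) − 1.960
    = 0.08 · 48.0752 − 1.960
    = 3.8460 − 1.960 = 1.8860 → 1.89
Power = Φ(1.89) = 0.971.

Power ≈ 0.971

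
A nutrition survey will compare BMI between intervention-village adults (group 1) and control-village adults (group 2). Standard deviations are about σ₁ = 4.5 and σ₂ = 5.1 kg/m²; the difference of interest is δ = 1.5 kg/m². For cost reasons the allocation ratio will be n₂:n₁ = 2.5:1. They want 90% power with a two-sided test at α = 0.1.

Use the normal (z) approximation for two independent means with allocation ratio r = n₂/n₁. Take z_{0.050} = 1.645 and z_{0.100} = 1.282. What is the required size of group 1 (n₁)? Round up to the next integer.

n₁ = 117

n₁ = (z_{α/2} + z_β)² · (σ₁² + σ₂²/r) / δ²
   = (1.645 + 1.282)² · (4.5² + 5.1²/2.5) / 1.5²
   = 8.5673 · (20.25 + 10.404) / 2.25
   = 8.5673 · 30.654 / 2.25
   = 116.72
Round up → n₁ = 117; n₂ = r·n₁ = 2.5 × 117 = 293.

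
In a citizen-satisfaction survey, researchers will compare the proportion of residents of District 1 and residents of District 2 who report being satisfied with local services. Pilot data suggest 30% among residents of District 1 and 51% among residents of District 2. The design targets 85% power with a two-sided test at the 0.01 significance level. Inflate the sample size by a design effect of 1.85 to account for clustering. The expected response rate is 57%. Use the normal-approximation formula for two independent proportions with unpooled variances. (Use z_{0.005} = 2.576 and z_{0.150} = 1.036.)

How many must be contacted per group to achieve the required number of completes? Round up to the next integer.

n = (z_{α/2} + z_β)² · [p₁(1−p₁) + p₂(1−p₂)] / (p₁ − p₂)²
  = (2.576 + 1.036)² · (0.30·0.70 + 0.51·0.49) / (-0.21)²
  = (3.612)² · (0.2100 + 0.2499) / 0.0441
  = 13.0465 · 0.4599 / 0.0441
  = 136.06
Design effect: 1.85 × 136.06 = 251.71.
Adjust for 57% response: 251.71 / 0.57 = 441.59.
Round up → n = 442 per group.

n = 442 per group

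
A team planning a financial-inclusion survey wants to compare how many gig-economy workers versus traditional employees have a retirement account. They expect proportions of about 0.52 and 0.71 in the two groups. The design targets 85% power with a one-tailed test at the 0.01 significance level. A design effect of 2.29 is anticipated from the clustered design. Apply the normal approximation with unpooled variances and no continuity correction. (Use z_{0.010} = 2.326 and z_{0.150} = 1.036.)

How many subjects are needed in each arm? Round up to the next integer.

n = 327 per group

n = (z_α + z_β)² · [p₁(1−p₁) + p₂(1−p₂)] / (p₁ − p₂)²
  = (2.326 + 1.036)² · (0.52·0.48 + 0.71·0.29) / (-0.19)²
  = (3.362)² · (0.2496 + 0.2059) / 0.0361
  = 11.3030 · 0.4555 / 0.0361
  = 142.62
Design effect: 2.29 × 142.62 = 326.60.
Round up → n = 327 per group.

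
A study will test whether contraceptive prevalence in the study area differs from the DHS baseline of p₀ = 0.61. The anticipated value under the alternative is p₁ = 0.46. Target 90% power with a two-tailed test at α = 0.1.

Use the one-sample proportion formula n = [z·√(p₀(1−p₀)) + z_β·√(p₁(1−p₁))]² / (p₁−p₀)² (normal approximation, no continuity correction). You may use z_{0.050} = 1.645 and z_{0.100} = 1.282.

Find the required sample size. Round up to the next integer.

n = 93

n = [z_{α/2}·√(p₀q₀) + z_β·√(p₁q₁)]² / (p₁ − p₀)²
  = [1.645·√(0.61·0.39) + 1.282·√(0.46·0.54)]² / (-0.15)²
  = [1.645·0.4877 + 1.282·0.4984]² / 0.0225
  = [1.4413]² / 0.0225
  = 92.33
Round up → n = 93.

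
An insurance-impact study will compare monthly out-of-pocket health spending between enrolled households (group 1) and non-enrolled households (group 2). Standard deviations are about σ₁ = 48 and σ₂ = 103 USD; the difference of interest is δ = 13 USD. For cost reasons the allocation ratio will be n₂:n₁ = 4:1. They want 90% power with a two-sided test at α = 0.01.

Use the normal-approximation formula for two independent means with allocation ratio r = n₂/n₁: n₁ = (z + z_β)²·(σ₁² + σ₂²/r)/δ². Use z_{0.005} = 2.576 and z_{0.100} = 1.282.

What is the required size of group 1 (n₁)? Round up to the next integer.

n₁ = 437

n₁ = (z_{α/2} + z_β)² · (σ₁² + σ₂²/r) / δ²
   = (2.576 + 1.282)² · (48² + 103²/4) / 13²
   = 14.8842 · (2304 + 2652.2) / 169
   = 14.8842 · 4956.2 / 169
   = 436.51
Round up → n₁ = 437; n₂ = r·n₁ = 4 × 437 = 1748.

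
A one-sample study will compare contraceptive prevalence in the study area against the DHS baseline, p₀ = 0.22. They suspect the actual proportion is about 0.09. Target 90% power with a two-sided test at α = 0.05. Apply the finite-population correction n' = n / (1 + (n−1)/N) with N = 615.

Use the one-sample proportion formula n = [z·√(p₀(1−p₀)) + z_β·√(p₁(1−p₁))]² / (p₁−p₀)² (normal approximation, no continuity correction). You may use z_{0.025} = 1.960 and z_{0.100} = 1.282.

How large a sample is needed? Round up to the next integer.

n = [z_{α/2}·√(p₀q₀) + z_β·√(p₁q₁)]² / (p₁ − p₀)²
  = [1.960·√(0.22·0.78) + 1.282·√(0.09·0.91)]² / (-0.13)²
  = [1.960·0.4142 + 1.282·0.2862]² / 0.0169
  = [1.1788]² / 0.0169
  = 82.22
Finite-population correction (N = 615): 82.22 / (1 + (82.22 − 1)/615) = 72.63.
Round up → n = 73.

n = 73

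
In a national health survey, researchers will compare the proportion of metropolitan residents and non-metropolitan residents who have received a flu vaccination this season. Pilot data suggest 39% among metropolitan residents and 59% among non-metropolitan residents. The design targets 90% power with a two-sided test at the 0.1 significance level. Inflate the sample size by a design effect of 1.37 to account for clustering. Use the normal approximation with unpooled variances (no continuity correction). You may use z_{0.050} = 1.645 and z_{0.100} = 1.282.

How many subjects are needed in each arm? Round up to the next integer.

n = 141 per group

n = (z_{α/2} + z_β)² · [p₁(1−p₁) + p₂(1−p₂)] / (p₁ − p₂)²
  = (1.645 + 1.282)² · (0.39·0.61 + 0.59·0.41) / (-0.20)²
  = (2.927)² · (0.2379 + 0.2419) / 0.0400
  = 8.5673 · 0.4798 / 0.0400
  = 102.77
Design effect: 1.37 × 102.77 = 140.79.
Round up → n = 141 per group.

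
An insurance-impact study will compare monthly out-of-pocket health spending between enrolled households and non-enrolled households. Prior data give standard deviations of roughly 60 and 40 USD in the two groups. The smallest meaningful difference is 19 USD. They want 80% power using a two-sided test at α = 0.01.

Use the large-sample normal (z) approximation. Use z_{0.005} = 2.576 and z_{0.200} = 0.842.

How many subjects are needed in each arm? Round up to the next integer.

n = 169 per group

n = (z_{α/2} + z_β)² · (σ₁² + σ₂²) / δ²
  = (2.576 + 0.842)² · (60² + 40² = 5200) / 19²
  = 11.6827 · 5200 / 361
  = 168.28
Round up → n = 169 per group.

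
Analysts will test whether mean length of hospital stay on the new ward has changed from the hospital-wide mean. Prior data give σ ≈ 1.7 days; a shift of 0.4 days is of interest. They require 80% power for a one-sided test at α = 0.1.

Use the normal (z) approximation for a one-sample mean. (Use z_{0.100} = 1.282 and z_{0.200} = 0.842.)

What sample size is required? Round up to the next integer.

n = (z_α + z_β)² · σ² / δ²
  = (1.282 + 0.842)² · 1.7² / 0.4²
  = 4.5114 · 2.89 / 0.16
  = 81.49
Round up → n = 82.

n = 82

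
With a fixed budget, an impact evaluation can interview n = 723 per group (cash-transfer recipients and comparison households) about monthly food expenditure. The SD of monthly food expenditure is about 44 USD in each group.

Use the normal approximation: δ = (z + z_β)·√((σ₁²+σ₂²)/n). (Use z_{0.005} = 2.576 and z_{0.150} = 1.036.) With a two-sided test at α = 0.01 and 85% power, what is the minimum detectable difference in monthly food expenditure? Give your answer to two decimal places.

δ = (z_{α/2} + z_β) · √((σ₁²+σ₂²)/n)
  = (2.576 + 1.036) · √(3872/723)
  = 3.612 · √5.3555
  = 3.612 · 2.3142
  = 8.3588

Minimum detectable difference ≈ 8.36 USD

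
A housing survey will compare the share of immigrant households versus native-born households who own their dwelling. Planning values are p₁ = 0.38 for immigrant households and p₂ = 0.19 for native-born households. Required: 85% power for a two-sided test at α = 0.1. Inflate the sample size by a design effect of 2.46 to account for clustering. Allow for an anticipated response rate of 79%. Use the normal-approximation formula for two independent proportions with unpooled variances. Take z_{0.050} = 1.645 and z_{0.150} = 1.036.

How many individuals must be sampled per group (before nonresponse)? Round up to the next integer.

n = 242 per group

n = (z_{α/2} + z_β)² · [p₁(1−p₁) + p₂(1−p₂)] / (p₁ − p₂)²
  = (1.645 + 1.036)² · (0.38·0.62 + 0.19·0.81) / (0.19)²
  = (2.681)² · (0.2356 + 0.1539) / 0.0361
  = 7.1878 · 0.3895 / 0.0361
  = 77.55
Design effect: 2.46 × 77.55 = 190.78.
Adjust for 79% response: 190.78 / 0.79 = 241.49.
Round up → n = 242 per group.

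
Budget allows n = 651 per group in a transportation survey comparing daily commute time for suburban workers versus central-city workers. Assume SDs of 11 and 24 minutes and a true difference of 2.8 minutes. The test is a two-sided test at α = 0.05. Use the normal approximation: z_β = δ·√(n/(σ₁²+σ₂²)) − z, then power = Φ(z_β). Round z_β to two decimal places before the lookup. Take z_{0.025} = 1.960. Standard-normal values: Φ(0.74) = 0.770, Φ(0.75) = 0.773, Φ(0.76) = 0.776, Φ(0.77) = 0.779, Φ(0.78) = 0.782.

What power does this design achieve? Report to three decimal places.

Power ≈ 0.773

z_β = δ·√(n/(σ₁²+σ₂²)) − z_{α/2}
    = 2.8 · √(651/697) − 1.960
    = 2.8 · 0.96644 − 1.960
    = 2.7060 − 1.960 = 0.7460 → 0.75
Power = Φ(0.75) = 0.773.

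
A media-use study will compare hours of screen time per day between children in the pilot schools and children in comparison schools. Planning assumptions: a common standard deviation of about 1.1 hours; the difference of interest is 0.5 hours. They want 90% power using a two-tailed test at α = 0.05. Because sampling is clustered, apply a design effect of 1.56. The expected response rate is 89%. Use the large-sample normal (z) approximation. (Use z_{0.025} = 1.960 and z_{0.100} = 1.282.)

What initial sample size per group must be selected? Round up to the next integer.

n = 179 per group

n = (z_{α/2} + z_β)² · (σ₁² + σ₂²) / δ²
  = (1.960 + 1.282)² · (2·1.1² = 2.42) / 0.5²
  = 10.5106 · 2.42 / 0.25
  = 101.74
Design effect: 1.56 × 101.74 = 158.72.
Adjust for 89% response: 158.72 / 0.89 = 178.33.
Round up → n = 179 per group.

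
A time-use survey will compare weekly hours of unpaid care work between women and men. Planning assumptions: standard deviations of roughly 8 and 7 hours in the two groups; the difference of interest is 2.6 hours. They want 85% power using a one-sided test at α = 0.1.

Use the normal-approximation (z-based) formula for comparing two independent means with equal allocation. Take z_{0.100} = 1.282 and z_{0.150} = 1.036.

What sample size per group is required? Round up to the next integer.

n = 90 per group

n = (z_α + z_β)² · (σ₁² + σ₂²) / δ²
  = (1.282 + 1.036)² · (8² + 7² = 113) / 2.6²
  = 5.3731 · 113 / 6.76
  = 89.82
Round up → n = 90 per group.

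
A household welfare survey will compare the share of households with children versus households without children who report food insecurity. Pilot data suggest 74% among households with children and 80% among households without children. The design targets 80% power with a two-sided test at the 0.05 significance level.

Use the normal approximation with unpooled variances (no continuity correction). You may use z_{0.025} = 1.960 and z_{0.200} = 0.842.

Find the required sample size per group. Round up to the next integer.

n = (z_{α/2} + z_β)² · [p₁(1−p₁) + p₂(1−p₂)] / (p₁ − p₂)²
  = (1.960 + 0.842)² · (0.74·0.26 + 0.80·0.20) / (-0.06)²
  = (2.802)² · (0.1924 + 0.1600) / 0.0036
  = 7.8512 · 0.3524 / 0.0036
  = 768.55
Round up → n = 769 per group.

n = 769 per group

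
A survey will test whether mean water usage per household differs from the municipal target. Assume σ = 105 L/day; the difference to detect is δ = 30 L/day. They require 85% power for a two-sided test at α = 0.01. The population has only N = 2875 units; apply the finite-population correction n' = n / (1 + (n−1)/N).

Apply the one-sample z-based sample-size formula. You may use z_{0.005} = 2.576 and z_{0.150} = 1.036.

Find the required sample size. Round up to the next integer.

n = (z_{α/2} + z_β)² · σ² / δ²
  = (2.576 + 1.036)² · 105² / 30²
  = 13.0465 · 11025 / 900
  = 159.82
Finite-population correction (N = 2875): 159.82 / (1 + (159.82 − 1)/2875) = 151.45.
Round up → n = 152.

n = 152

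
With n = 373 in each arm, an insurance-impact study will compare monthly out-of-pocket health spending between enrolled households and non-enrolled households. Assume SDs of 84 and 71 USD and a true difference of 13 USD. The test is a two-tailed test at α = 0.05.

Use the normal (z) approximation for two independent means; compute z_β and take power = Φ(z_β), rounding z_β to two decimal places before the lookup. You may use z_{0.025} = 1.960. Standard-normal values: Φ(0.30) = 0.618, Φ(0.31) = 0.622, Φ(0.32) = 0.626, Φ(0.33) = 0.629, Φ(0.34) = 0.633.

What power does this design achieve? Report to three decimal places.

z_β = δ·√(n/(σ₁²+σ₂²)) − z_{α/2}
    = 13 · √(373/12097) − 1.960
    = 13 · 0.17560 − 1.960
    = 2.2828 − 1.960 = 0.3228 → 0.32
Power = Φ(0.32) = 0.626.

Power ≈ 0.626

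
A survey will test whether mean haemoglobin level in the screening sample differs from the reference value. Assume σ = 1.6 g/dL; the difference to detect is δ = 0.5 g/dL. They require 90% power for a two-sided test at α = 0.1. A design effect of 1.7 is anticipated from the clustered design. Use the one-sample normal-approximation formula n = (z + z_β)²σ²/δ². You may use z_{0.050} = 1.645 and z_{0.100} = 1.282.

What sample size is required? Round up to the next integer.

n = 150

n = (z_{α/2} + z_β)² · σ² / δ²
  = (1.645 + 1.282)² · 1.6² / 0.5²
  = 8.5673 · 2.56 / 0.25
  = 87.73
Design effect: 1.7 × 87.73 = 149.14.
Round up → n = 150.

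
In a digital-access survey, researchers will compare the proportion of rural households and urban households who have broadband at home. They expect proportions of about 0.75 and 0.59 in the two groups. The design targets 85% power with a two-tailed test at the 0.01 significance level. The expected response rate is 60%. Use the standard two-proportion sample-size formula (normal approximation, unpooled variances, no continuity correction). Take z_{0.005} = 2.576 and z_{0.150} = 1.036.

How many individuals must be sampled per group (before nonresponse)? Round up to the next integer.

n = (z_{α/2} + z_β)² · [p₁(1−p₁) + p₂(1−p₂)] / (p₁ − p₂)²
  = (2.576 + 1.036)² · (0.75·0.25 + 0.59·0.41) / (0.16)²
  = (3.612)² · (0.1875 + 0.2419) / 0.0256
  = 13.0465 · 0.4294 / 0.0256
  = 218.84
Adjust for 60% response: 218.84 / 0.60 = 364.73.
Round up → n = 365 per group.

n = 365 per group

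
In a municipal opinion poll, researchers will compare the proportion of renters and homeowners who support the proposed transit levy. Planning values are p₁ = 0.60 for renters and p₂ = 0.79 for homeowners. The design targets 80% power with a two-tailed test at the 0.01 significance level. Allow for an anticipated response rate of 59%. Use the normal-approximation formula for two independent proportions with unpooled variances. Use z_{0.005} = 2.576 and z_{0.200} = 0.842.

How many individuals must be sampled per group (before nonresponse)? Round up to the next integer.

n = (z_{α/2} + z_β)² · [p₁(1−p₁) + p₂(1−p₂)] / (p₁ − p₂)²
  = (2.576 + 0.842)² · (0.60·0.40 + 0.79·0.21) / (-0.19)²
  = (3.418)² · (0.2400 + 0.1659) / 0.0361
  = 11.6827 · 0.4059 / 0.0361
  = 131.36
Adjust for 59% response: 131.36 / 0.59 = 222.64.
Round up → n = 223 per group.

n = 223 per group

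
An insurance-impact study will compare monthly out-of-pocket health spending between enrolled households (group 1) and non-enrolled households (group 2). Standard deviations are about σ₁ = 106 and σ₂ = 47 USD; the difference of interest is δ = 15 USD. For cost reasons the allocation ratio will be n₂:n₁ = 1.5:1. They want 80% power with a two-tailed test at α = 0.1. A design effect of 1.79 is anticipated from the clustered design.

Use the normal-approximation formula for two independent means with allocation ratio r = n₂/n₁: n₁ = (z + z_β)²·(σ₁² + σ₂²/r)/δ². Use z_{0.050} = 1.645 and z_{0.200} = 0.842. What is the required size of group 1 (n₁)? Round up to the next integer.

n₁ = 626

n₁ = (z_{α/2} + z_β)² · (σ₁² + σ₂²/r) / δ²
   = (1.645 + 0.842)² · (106² + 47²/1.5) / 15²
   = 6.1852 · (11236 + 1472.7) / 225
   = 6.1852 · 12708.7 / 225
   = 349.36
Design effect: 1.79 × 349.36 = 625.35.
Round up → n₁ = 626; n₂ = r·n₁ = 1.5 × 626 = 939.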